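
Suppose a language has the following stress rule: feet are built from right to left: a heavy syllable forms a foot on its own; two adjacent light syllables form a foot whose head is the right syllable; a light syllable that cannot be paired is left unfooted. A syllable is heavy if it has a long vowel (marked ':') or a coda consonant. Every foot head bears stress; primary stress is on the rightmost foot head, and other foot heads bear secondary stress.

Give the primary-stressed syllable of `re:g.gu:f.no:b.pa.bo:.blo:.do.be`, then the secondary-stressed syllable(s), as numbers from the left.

Weights: 1 re:g H, 2 gu:f H, 3 no:b H, 4 pa L, 5 bo: H, 6 blo: H, 7 do L, 8 be L.
Parse right to left (heavy = foot alone; LL = one foot; stranded L unfooted): (ˈre:g) (ˈgu:f) (ˈno:b) pa (ˈbo:) (ˈblo:) (do.ˈbe).
Foot heads: 1, 2, 3, 5, 6, 8.
Primary stress on the rightmost head = syllable 8.
Secondary stress on 1, 2, 3, 5, 6: ˌre:g.ˌgu:f.ˌno:b.pa.ˌbo:.ˌblo:.do.ˈbe.

primary 8, secondary 1, 2, 3, 5, 6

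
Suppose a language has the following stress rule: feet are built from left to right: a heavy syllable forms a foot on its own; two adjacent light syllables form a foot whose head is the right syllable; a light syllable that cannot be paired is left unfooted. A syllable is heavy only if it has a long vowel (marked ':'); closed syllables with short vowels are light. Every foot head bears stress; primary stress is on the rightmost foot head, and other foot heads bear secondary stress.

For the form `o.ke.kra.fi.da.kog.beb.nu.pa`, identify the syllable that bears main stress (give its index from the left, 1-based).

8

Weights: 1 o L, 2 ke L, 3 kra L, 4 fi L, 5 da L, 6 kog L, 7 beb L, 8 nu L, 9 pa L.
Parse left to right (heavy = foot alone; LL = one foot; stranded L unfooted): (o.ˈke) (kra.ˈfi) (da.ˈkog) (beb.ˈnu) pa.
Foot heads: 2, 4, 6, 8.
Primary stress on the rightmost head = syllable 8.
Primary stress: syllable 8 → o.ke.kra.fi.da.kog.beb.ˈnu.pa.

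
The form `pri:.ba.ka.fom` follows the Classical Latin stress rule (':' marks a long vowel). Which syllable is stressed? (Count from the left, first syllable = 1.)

Classical Latin: stress the penult if heavy (long vowel or closed), else the antepenult.
Weights: 2 ba L, 3 ka L, 4 fom H.
The penult (syllable 3, ka) is light, so stress falls on the antepenult (syllable 2, ba).
Stress on syllable 2: pri:.ˈba.ka.fom.

2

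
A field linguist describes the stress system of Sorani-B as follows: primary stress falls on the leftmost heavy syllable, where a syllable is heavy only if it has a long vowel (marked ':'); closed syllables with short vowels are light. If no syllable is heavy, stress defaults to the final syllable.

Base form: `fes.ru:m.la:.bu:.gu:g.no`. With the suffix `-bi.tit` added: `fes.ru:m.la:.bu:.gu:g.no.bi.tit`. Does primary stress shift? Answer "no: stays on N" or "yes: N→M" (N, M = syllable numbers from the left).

no: stays on 2

Base `fes.ru:m.la:.bu:.gu:g.no` (6 syllables):
  Weights: 1 fes L, 2 ru:m H, 3 la: H, 4 bu: H, 5 gu:g H, 6 no L.
  Heavy syllables in the domain: 2, 3, 4, 5. The leftmost is syllable 2 (ru:m).
  → primary stress on syllable 2.
Suffixed `fes.ru:m.la:.bu:.gu:g.no.bi.tit` (8 syllables):
  Weights: 1 fes L, 2 ru:m H, 3 la: H, 4 bu: H, 5 gu:g H, 6 no L, 7 bi L, 8 tit L.
  Heavy syllables in the domain: 2, 3, 4, 5. The leftmost is syllable 2 (ru:m).
  → primary stress on syllable 2.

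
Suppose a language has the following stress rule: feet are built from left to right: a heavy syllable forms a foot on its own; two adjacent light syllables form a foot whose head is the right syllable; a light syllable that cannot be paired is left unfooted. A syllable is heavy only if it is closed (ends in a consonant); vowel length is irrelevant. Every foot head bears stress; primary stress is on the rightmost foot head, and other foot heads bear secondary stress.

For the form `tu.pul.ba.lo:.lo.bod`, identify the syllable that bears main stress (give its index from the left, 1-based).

6

Weights: 1 tu L, 2 pul H, 3 ba L, 4 lo: L, 5 lo L, 6 bod H.
Parse left to right (heavy = foot alone; LL = one foot; stranded L unfooted): tu (ˈpul) (ba.ˈlo:) lo (ˈbod).
Foot heads: 2, 4, 6.
Primary stress on the rightmost head = syllable 6.
Primary stress: syllable 6 → tu.pul.ba.lo:.lo.ˈbod.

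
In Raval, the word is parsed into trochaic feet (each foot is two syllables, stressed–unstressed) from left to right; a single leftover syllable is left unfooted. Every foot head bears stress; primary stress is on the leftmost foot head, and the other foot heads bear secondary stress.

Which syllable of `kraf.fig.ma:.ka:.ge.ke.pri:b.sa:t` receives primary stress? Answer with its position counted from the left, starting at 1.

Parse left to right into trochaic (ˈσσ) feet: (ˈkraf.fig) (ˈma:.ka:) (ˈge.ke) (ˈpri:b.sa:t).
Foot heads (stressed positions): 1, 3, 5, 7.
End Rule Leftmost: primary stress on the leftmost head = syllable 1.
Primary stress: syllable 1 → ˈkraf.fig.ma:.ka:.ge.ke.pri:b.sa:t.

1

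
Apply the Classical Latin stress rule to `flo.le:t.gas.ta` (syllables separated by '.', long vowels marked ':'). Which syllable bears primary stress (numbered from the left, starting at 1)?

Classical Latin: stress the penult if heavy (long vowel or closed), else the antepenult.
Weights: 2 le:t H, 3 gas H, 4 ta L.
The penult (syllable 3, gas) is heavy, so it takes stress.
Stress on syllable 3: flo.le:t.ˈgas.ta.

3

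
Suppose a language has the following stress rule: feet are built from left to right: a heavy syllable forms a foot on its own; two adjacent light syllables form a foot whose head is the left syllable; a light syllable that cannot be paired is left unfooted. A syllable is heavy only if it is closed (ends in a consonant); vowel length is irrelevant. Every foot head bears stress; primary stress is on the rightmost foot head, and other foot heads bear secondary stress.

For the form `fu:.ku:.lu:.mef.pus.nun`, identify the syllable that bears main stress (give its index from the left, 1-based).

6

Weights: 1 fu: L, 2 ku: L, 3 lu: L, 4 mef H, 5 pus H, 6 nun H.
Parse left to right (heavy = foot alone; LL = one foot; stranded L unfooted): (ˈfu:.ku:) lu: (ˈmef) (ˈpus) (ˈnun).
Foot heads: 1, 4, 5, 6.
Primary stress on the rightmost head = syllable 6.
Primary stress: syllable 6 → fu:.ku:.lu:.mef.pus.ˈnun.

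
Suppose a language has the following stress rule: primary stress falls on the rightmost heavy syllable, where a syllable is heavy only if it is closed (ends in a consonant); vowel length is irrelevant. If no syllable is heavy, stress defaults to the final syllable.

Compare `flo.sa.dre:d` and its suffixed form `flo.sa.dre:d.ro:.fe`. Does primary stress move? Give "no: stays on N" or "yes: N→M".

Base `flo.sa.dre:d` (3 syllables):
  Weights: 1 flo L, 2 sa L, 3 dre:d H.
  Heavy syllables in the domain: 3. The rightmost is syllable 3 (dre:d).
  → primary stress on syllable 3.
Suffixed `flo.sa.dre:d.ro:.fe` (5 syllables):
  Weights: 1 flo L, 2 sa L, 3 dre:d H, 4 ro: L, 5 fe L.
  Heavy syllables in the domain: 3. The rightmost is syllable 3 (dre:d).
  → primary stress on syllable 3.

no: stays on 3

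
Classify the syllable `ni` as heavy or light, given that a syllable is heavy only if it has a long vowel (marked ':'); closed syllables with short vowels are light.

light

`ni`: short vowel, open (no coda). Short vowel → light.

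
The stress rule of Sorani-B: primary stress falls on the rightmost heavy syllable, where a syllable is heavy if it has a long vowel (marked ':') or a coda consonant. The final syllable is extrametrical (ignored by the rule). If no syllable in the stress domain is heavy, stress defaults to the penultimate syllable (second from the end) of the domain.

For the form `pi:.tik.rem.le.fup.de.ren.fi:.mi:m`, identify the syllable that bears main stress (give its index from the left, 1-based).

8

The final syllable (9, mi:m) is extrametrical; the stress domain is syllables 1–8.
Weights: 1 pi: H, 2 tik H, 3 rem H, 4 le L, 5 fup H, 6 de L, 7 ren H, 8 fi: H.
Heavy syllables in the domain: 1, 2, 3, 5, 7, 8. The rightmost is syllable 8 (fi:).
Primary stress: syllable 8 → pi:.tik.rem.le.fup.de.ren.ˈfi:.mi:m.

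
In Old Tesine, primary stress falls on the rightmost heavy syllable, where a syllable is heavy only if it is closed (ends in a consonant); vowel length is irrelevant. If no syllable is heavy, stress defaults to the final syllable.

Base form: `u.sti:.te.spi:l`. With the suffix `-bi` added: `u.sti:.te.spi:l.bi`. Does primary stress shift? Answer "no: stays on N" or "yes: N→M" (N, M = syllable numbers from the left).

no: stays on 4

Base `u.sti:.te.spi:l` (4 syllables):
  Weights: 1 u L, 2 sti: L, 3 te L, 4 spi:l H.
  Heavy syllables in the domain: 4. The rightmost is syllable 4 (spi:l).
  → primary stress on syllable 4.
Suffixed `u.sti:.te.spi:l.bi` (5 syllables):
  Weights: 1 u L, 2 sti: L, 3 te L, 4 spi:l H, 5 bi L.
  Heavy syllables in the domain: 4. The rightmost is syllable 4 (spi:l).
  → primary stress on syllable 4.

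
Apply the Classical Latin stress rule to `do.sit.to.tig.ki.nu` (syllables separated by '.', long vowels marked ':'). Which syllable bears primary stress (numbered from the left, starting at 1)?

4

Classical Latin: stress the penult if heavy (long vowel or closed), else the antepenult.
Weights: 4 tig H, 5 ki L, 6 nu L.
The penult (syllable 5, ki) is light, so stress falls on the antepenult (syllable 4, tig).
Stress on syllable 4: do.sit.to.ˈtig.ki.nu.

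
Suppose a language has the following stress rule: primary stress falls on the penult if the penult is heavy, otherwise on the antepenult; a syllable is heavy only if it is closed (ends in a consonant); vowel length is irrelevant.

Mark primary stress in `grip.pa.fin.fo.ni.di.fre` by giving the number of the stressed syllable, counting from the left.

Weights: 5 ni L, 6 di L, 7 fre L.
The penult (syllable 6, di) is light, so stress falls on the antepenult (syllable 5, ni).
Primary stress: syllable 5 → grip.pa.fin.fo.ˈni.di.fre.

5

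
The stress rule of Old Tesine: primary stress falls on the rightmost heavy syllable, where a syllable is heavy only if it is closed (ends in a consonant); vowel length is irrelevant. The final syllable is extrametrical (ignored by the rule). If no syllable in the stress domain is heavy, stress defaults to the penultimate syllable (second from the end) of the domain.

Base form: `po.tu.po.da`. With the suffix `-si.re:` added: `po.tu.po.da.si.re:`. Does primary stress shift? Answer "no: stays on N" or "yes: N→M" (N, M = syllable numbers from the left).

yes: 2→4

Base `po.tu.po.da` (4 syllables):
  The final syllable (4, da) is extrametrical; the stress domain is syllables 1–3.
  Weights: 1 po L, 2 tu L, 3 po L.
  No heavy syllable in the domain; default to the penultimate syllable (second from the end) of the domain = syllable 2.
  → primary stress on syllable 2.
Suffixed `po.tu.po.da.si.re:` (6 syllables):
  The final syllable (6, re:) is extrametrical; the stress domain is syllables 1–5.
  Weights: 1 po L, 2 tu L, 3 po L, 4 da L, 5 si L.
  No heavy syllable in the domain; default to the penultimate syllable (second from the end) of the domain = syllable 4.
  → primary stress on syllable 4.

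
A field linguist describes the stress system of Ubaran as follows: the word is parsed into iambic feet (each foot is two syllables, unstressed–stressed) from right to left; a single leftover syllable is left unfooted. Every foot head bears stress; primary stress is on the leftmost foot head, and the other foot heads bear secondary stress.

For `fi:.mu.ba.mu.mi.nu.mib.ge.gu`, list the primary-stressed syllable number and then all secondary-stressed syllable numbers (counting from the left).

Parse right to left into iambic (σˈσ) feet: fi: (mu.ˈba) (mu.ˈmi) (nu.ˈmib) (ge.ˈgu). Syllable 1 is left unfooted.
Foot heads (stressed positions): 3, 5, 7, 9.
End Rule Leftmost: primary stress on the leftmost head = syllable 3.
Secondary stress on 5, 7, 9: fi:.mu.ˈba.mu.ˌmi.nu.ˌmib.ge.ˌgu.

primary 3, secondary 5, 7, 9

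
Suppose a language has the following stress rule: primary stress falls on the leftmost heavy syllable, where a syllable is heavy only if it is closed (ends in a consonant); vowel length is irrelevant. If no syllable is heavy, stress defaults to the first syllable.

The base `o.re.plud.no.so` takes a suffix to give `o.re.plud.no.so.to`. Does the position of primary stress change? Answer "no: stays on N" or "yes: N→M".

no: stays on 3

Base `o.re.plud.no.so` (5 syllables):
  Weights: 1 o L, 2 re L, 3 plud H, 4 no L, 5 so L.
  Heavy syllables in the domain: 3. The leftmost is syllable 3 (plud).
  → primary stress on syllable 3.
Suffixed `o.re.plud.no.so.to` (6 syllables):
  Weights: 1 o L, 2 re L, 3 plud H, 4 no L, 5 so L, 6 to L.
  Heavy syllables in the domain: 3. The leftmost is syllable 3 (plud).
  → primary stress on syllable 3.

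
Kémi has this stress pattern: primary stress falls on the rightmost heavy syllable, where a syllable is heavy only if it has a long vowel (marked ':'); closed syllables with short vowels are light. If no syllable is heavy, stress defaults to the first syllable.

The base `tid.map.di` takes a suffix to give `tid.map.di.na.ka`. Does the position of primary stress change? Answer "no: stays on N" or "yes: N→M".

Base `tid.map.di` (3 syllables):
  Weights: 1 tid L, 2 map L, 3 di L.
  No heavy syllable in the domain; default to the first syllable = syllable 1.
  → primary stress on syllable 1.
Suffixed `tid.map.di.na.ka` (5 syllables):
  Weights: 1 tid L, 2 map L, 3 di L, 4 na L, 5 ka L.
  No heavy syllable in the domain; default to the first syllable = syllable 1.
  → primary stress on syllable 1.

no: stays on 1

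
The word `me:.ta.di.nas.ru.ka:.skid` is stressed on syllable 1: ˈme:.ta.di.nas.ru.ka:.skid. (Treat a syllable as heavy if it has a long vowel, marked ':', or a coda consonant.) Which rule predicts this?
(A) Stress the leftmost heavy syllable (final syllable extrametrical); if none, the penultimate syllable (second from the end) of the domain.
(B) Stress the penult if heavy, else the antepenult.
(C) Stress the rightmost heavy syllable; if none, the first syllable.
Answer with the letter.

A

Rule A → syllable 1 ✓.
Rule B → syllable 6 (observed: 1).
Rule C → syllable 7 (observed: 1).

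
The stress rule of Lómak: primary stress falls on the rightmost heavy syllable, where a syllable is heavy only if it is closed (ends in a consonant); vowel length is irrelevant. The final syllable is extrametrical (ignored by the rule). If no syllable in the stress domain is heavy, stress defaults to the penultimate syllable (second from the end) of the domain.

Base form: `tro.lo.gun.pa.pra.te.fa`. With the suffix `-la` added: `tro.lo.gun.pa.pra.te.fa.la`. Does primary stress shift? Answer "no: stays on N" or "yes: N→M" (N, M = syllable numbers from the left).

Base `tro.lo.gun.pa.pra.te.fa` (7 syllables):
  The final syllable (7, fa) is extrametrical; the stress domain is syllables 1–6.
  Weights: 1 tro L, 2 lo L, 3 gun H, 4 pa L, 5 pra L, 6 te L.
  Heavy syllables in the domain: 3. The rightmost is syllable 3 (gun).
  → primary stress on syllable 3.
Suffixed `tro.lo.gun.pa.pra.te.fa.la` (8 syllables):
  The final syllable (8, la) is extrametrical; the stress domain is syllables 1–7.
  Weights: 1 tro L, 2 lo L, 3 gun H, 4 pa L, 5 pra L, 6 te L, 7 fa L.
  Heavy syllables in the domain: 3. The rightmost is syllable 3 (gun).
  → primary stress on syllable 3.

no: stays on 3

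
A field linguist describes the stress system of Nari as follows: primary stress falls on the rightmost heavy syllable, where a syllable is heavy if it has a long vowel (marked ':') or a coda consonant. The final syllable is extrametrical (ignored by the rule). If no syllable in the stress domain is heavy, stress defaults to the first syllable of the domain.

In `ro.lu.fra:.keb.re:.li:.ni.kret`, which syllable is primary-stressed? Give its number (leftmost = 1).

The final syllable (8, kret) is extrametrical; the stress domain is syllables 1–7.
Weights: 1 ro L, 2 lu L, 3 fra: H, 4 keb H, 5 re: H, 6 li: H, 7 ni L.
Heavy syllables in the domain: 3, 4, 5, 6. The rightmost is syllable 6 (li:).
Primary stress: syllable 6 → ro.lu.fra:.keb.re:.ˈli:.ni.kret.

6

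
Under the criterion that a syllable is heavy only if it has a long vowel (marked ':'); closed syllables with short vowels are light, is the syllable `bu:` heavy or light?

`bu:`: long vowel, open (no coda). Long vowel → heavy.

heavy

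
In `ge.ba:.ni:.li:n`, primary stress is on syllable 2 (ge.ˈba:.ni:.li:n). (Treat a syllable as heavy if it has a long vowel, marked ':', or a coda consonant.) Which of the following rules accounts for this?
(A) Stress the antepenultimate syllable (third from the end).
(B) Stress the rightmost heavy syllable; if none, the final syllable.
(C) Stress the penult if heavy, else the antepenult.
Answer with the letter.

A

Rule A → syllable 2 ✓.
Rule B → syllable 4 (observed: 2).
Rule C → syllable 3 (observed: 2).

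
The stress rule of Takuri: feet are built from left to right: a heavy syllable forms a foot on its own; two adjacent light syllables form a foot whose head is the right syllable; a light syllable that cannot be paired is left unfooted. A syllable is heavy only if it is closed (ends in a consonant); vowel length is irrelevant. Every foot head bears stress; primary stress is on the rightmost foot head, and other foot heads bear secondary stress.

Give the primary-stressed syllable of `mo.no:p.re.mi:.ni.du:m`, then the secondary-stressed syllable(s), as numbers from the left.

Weights: 1 mo L, 2 no:p H, 3 re L, 4 mi: L, 5 ni L, 6 du:m H.
Parse left to right (heavy = foot alone; LL = one foot; stranded L unfooted): mo (ˈno:p) (re.ˈmi:) ni (ˈdu:m).
Foot heads: 2, 4, 6.
Primary stress on the rightmost head = syllable 6.
Secondary stress on 2, 4: mo.ˌno:p.re.ˌmi:.ni.ˈdu:m.

primary 6, secondary 2, 4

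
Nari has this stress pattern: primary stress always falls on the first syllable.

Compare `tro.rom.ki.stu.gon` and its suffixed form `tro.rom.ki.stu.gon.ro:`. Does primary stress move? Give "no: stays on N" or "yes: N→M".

no: stays on 1

Base `tro.rom.ki.stu.gon` (5 syllables):
  The word has 5 syllables; the first syllable is syllable 1 (tro).
  → primary stress on syllable 1.
Suffixed `tro.rom.ki.stu.gon.ro:` (6 syllables):
  The word has 6 syllables; the first syllable is syllable 1 (tro).
  → primary stress on syllable 1.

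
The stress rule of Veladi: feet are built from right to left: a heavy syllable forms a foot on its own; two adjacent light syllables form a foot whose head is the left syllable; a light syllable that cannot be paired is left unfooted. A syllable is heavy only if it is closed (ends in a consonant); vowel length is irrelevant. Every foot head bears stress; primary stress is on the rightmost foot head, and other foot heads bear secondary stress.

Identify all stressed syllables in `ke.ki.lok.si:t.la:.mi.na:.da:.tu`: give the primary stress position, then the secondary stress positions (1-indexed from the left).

primary 8, secondary 1, 3, 4, 6

Weights: 1 ke L, 2 ki L, 3 lok H, 4 si:t H, 5 la: L, 6 mi L, 7 na: L, 8 da: L, 9 tu L.
Parse right to left (heavy = foot alone; LL = one foot; stranded L unfooted): (ˈke.ki) (ˈlok) (ˈsi:t) la: (ˈmi.na:) (ˈda:.tu).
Foot heads: 1, 3, 4, 6, 8.
Primary stress on the rightmost head = syllable 8.
Secondary stress on 1, 3, 4, 6: ˌke.ki.ˌlok.ˌsi:t.la:.ˌmi.na:.ˈda:.tu.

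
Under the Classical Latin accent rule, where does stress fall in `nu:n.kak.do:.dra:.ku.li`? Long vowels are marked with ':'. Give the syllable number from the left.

4

Classical Latin: stress the penult if heavy (long vowel or closed), else the antepenult.
Weights: 4 dra: H, 5 ku L, 6 li L.
The penult (syllable 5, ku) is light, so stress falls on the antepenult (syllable 4, dra:).
Stress on syllable 4: nu:n.kak.do:.ˈdra:.ku.li.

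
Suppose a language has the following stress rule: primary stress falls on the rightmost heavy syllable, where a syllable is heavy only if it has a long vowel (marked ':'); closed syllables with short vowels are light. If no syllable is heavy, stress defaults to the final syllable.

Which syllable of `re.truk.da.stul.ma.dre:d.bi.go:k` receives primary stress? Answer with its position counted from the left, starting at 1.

Weights: 1 re L, 2 truk L, 3 da L, 4 stul L, 5 ma L, 6 dre:d H, 7 bi L, 8 go:k H.
Heavy syllables in the domain: 6, 8. The rightmost is syllable 8 (go:k).
Primary stress: syllable 8 → re.truk.da.stul.ma.dre:d.bi.ˈgo:k.

8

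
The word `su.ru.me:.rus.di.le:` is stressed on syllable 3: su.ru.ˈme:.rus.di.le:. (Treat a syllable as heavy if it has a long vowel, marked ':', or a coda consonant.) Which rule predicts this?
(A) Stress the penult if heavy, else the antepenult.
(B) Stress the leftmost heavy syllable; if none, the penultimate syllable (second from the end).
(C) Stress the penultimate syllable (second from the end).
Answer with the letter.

B

Rule A → syllable 4 (observed: 3).
Rule B → syllable 3 ✓.
Rule C → syllable 5 (observed: 3).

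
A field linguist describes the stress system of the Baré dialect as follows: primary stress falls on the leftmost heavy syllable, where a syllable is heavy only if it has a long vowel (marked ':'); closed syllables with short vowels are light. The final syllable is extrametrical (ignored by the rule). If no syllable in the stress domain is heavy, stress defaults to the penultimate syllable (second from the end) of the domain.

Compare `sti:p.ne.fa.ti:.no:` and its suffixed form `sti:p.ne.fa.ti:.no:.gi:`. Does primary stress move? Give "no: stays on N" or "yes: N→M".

no: stays on 1

Base `sti:p.ne.fa.ti:.no:` (5 syllables):
  The final syllable (5, no:) is extrametrical; the stress domain is syllables 1–4.
  Weights: 1 sti:p H, 2 ne L, 3 fa L, 4 ti: H.
  Heavy syllables in the domain: 1, 4. The leftmost is syllable 1 (sti:p).
  → primary stress on syllable 1.
Suffixed `sti:p.ne.fa.ti:.no:.gi:` (6 syllables):
  The final syllable (6, gi:) is extrametrical; the stress domain is syllables 1–5.
  Weights: 1 sti:p H, 2 ne L, 3 fa L, 4 ti: H, 5 no: H.
  Heavy syllables in the domain: 1, 4, 5. The leftmost is syllable 1 (sti:p).
  → primary stress on syllable 1.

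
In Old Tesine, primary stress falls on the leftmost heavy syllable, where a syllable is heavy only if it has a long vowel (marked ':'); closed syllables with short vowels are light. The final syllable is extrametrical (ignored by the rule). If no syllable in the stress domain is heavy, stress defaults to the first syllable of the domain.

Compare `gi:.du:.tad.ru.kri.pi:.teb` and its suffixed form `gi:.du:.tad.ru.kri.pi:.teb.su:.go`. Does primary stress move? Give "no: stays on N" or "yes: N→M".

Base `gi:.du:.tad.ru.kri.pi:.teb` (7 syllables):
  The final syllable (7, teb) is extrametrical; the stress domain is syllables 1–6.
  Weights: 1 gi: H, 2 du: H, 3 tad L, 4 ru L, 5 kri L, 6 pi: H.
  Heavy syllables in the domain: 1, 2, 6. The leftmost is syllable 1 (gi:).
  → primary stress on syllable 1.
Suffixed `gi:.du:.tad.ru.kri.pi:.teb.su:.go` (9 syllables):
  The final syllable (9, go) is extrametrical; the stress domain is syllables 1–8.
  Weights: 1 gi: H, 2 du: H, 3 tad L, 4 ru L, 5 kri L, 6 pi: H, 7 teb L, 8 su: H.
  Heavy syllables in the domain: 1, 2, 6, 8. The leftmost is syllable 1 (gi:).
  → primary stress on syllable 1.

no: stays on 1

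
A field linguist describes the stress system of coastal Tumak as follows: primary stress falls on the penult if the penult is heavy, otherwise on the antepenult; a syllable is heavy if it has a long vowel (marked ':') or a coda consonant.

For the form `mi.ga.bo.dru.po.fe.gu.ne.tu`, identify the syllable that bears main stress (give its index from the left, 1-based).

Weights: 7 gu L, 8 ne L, 9 tu L.
The penult (syllable 8, ne) is light, so stress falls on the antepenult (syllable 7, gu).
Primary stress: syllable 7 → mi.ga.bo.dru.po.fe.ˈgu.ne.tu.

7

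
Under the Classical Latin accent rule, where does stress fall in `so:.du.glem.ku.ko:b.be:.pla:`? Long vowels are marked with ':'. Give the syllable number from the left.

6

Classical Latin: stress the penult if heavy (long vowel or closed), else the antepenult.
Weights: 5 ko:b H, 6 be: H, 7 pla: H.
The penult (syllable 6, be:) is heavy, so it takes stress.
Stress on syllable 6: so:.du.glem.ku.ko:b.ˈbe:.pla:.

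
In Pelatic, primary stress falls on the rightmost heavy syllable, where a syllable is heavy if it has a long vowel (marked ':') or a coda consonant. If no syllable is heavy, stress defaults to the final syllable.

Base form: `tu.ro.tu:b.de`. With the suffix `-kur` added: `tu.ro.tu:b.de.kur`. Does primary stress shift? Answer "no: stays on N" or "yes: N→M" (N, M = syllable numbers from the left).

yes: 3→5

Base `tu.ro.tu:b.de` (4 syllables):
  Weights: 1 tu L, 2 ro L, 3 tu:b H, 4 de L.
  Heavy syllables in the domain: 3. The rightmost is syllable 3 (tu:b).
  → primary stress on syllable 3.
Suffixed `tu.ro.tu:b.de.kur` (5 syllables):
  Weights: 1 tu L, 2 ro L, 3 tu:b H, 4 de L, 5 kur H.
  Heavy syllables in the domain: 3, 5. The rightmost is syllable 5 (kur).
  → primary stress on syllable 5.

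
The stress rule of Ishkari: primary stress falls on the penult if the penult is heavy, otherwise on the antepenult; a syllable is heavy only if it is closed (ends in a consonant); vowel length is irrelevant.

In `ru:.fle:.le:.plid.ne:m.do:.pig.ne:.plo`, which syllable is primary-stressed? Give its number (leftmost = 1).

Weights: 7 pig H, 8 ne: L, 9 plo L.
The penult (syllable 8, ne:) is light, so stress falls on the antepenult (syllable 7, pig).
Primary stress: syllable 7 → ru:.fle:.le:.plid.ne:m.do:.ˈpig.ne:.plo.

7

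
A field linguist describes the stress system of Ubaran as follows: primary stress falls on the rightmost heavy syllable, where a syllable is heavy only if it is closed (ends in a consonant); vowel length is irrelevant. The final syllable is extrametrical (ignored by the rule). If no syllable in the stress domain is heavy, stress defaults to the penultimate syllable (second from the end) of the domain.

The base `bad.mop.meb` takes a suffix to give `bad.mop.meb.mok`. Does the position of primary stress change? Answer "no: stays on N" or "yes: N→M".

yes: 2→3

Base `bad.mop.meb` (3 syllables):
  The final syllable (3, meb) is extrametrical; the stress domain is syllables 1–2.
  Weights: 1 bad H, 2 mop H.
  Heavy syllables in the domain: 1, 2. The rightmost is syllable 2 (mop).
  → primary stress on syllable 2.
Suffixed `bad.mop.meb.mok` (4 syllables):
  The final syllable (4, mok) is extrametrical; the stress domain is syllables 1–3.
  Weights: 1 bad H, 2 mop H, 3 meb H.
  Heavy syllables in the domain: 1, 2, 3. The rightmost is syllable 3 (meb).
  → primary stress on syllable 3.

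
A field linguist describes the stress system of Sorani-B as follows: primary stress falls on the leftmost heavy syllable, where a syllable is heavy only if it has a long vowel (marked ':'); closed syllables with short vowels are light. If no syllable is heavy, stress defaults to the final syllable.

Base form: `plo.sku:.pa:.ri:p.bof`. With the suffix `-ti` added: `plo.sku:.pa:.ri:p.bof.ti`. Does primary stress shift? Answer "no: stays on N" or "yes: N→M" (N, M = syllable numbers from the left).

Base `plo.sku:.pa:.ri:p.bof` (5 syllables):
  Weights: 1 plo L, 2 sku: H, 3 pa: H, 4 ri:p H, 5 bof L.
  Heavy syllables in the domain: 2, 3, 4. The leftmost is syllable 2 (sku:).
  → primary stress on syllable 2.
Suffixed `plo.sku:.pa:.ri:p.bof.ti` (6 syllables):
  Weights: 1 plo L, 2 sku: H, 3 pa: H, 4 ri:p H, 5 bof L, 6 ti L.
  Heavy syllables in the domain: 2, 3, 4. The leftmost is syllable 2 (sku:).
  → primary stress on syllable 2.

no: stays on 2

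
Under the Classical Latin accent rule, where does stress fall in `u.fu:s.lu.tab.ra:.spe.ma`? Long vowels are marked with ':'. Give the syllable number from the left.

5

Classical Latin: stress the penult if heavy (long vowel or closed), else the antepenult.
Weights: 5 ra: H, 6 spe L, 7 ma L.
The penult (syllable 6, spe) is light, so stress falls on the antepenult (syllable 5, ra:).
Stress on syllable 5: u.fu:s.lu.tab.ˈra:.spe.ma.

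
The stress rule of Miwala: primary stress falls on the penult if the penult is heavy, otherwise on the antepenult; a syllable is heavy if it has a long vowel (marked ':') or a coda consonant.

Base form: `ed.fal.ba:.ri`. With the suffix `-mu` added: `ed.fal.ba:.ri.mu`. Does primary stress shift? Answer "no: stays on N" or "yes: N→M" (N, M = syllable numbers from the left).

no: stays on 3

Base `ed.fal.ba:.ri` (4 syllables):
  Weights: 2 fal H, 3 ba: H, 4 ri L.
  The penult (syllable 3, ba:) is heavy, so it takes stress.
  → primary stress on syllable 3.
Suffixed `ed.fal.ba:.ri.mu` (5 syllables):
  Weights: 3 ba: H, 4 ri L, 5 mu L.
  The penult (syllable 4, ri) is light, so stress falls on the antepenult (syllable 3, ba:).
  → primary stress on syllable 3.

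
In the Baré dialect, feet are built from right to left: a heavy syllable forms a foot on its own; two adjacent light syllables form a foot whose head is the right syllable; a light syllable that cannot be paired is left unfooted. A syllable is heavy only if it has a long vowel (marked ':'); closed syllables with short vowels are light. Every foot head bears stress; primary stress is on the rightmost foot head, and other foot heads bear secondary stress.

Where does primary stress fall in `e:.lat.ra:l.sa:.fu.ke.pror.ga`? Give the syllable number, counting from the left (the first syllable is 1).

8

Weights: 1 e: H, 2 lat L, 3 ra:l H, 4 sa: H, 5 fu L, 6 ke L, 7 pror L, 8 ga L.
Parse right to left (heavy = foot alone; LL = one foot; stranded L unfooted): (ˈe:) lat (ˈra:l) (ˈsa:) (fu.ˈke) (pror.ˈga).
Foot heads: 1, 3, 4, 6, 8.
Primary stress on the rightmost head = syllable 8.
Primary stress: syllable 8 → e:.lat.ra:l.sa:.fu.ke.pror.ˈga.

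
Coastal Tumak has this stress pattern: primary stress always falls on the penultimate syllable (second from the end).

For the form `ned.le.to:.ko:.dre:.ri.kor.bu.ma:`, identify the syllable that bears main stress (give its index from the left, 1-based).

The word has 9 syllables; the penultimate syllable (second from the end) is syllable 8 (bu).
Primary stress: syllable 8 → ned.le.to:.ko:.dre:.ri.kor.ˈbu.ma:.

8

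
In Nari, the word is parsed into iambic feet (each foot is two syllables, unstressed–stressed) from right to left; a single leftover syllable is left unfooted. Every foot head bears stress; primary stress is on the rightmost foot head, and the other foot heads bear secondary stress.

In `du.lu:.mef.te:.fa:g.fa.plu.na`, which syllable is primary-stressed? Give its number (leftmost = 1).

8

Parse right to left into iambic (σˈσ) feet: (du.ˈlu:) (mef.ˈte:) (fa:g.ˈfa) (plu.ˈna).
Foot heads (stressed positions): 2, 4, 6, 8.
End Rule Rightmost: primary stress on the rightmost head = syllable 8.
Primary stress: syllable 8 → du.lu:.mef.te:.fa:g.fa.plu.ˈna.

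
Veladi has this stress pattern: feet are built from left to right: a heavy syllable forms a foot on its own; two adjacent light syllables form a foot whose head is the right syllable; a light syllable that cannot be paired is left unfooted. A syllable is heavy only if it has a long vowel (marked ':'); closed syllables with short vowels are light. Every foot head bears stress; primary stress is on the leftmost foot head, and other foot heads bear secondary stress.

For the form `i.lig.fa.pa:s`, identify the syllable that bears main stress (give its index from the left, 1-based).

2

Weights: 1 i L, 2 lig L, 3 fa L, 4 pa:s H.
Parse left to right (heavy = foot alone; LL = one foot; stranded L unfooted): (i.ˈlig) fa (ˈpa:s).
Foot heads: 2, 4.
Primary stress on the leftmost head = syllable 2.
Primary stress: syllable 2 → i.ˈlig.fa.pa:s.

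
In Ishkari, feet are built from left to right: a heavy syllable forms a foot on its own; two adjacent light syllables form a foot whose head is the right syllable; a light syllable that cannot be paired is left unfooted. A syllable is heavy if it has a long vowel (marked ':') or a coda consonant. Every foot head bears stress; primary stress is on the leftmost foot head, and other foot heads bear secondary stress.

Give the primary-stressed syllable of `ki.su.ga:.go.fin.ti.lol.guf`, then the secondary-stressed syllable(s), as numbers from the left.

primary 2, secondary 3, 5, 7, 8

Weights: 1 ki L, 2 su L, 3 ga: H, 4 go L, 5 fin H, 6 ti L, 7 lol H, 8 guf H.
Parse left to right (heavy = foot alone; LL = one foot; stranded L unfooted): (ki.ˈsu) (ˈga:) go (ˈfin) ti (ˈlol) (ˈguf).
Foot heads: 2, 3, 5, 7, 8.
Primary stress on the leftmost head = syllable 2.
Secondary stress on 3, 5, 7, 8: ki.ˈsu.ˌga:.go.ˌfin.ti.ˌlol.ˌguf.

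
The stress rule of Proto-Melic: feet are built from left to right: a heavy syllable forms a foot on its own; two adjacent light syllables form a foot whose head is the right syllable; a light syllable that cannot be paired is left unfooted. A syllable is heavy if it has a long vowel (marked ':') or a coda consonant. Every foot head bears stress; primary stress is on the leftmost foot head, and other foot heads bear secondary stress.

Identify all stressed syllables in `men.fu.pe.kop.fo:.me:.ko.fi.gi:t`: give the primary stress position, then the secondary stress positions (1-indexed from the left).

Weights: 1 men H, 2 fu L, 3 pe L, 4 kop H, 5 fo: H, 6 me: H, 7 ko L, 8 fi L, 9 gi:t H.
Parse left to right (heavy = foot alone; LL = one foot; stranded L unfooted): (ˈmen) (fu.ˈpe) (ˈkop) (ˈfo:) (ˈme:) (ko.ˈfi) (ˈgi:t).
Foot heads: 1, 3, 4, 5, 6, 8, 9.
Primary stress on the leftmost head = syllable 1.
Secondary stress on 3, 4, 5, 6, 8, 9: ˈmen.fu.ˌpe.ˌkop.ˌfo:.ˌme:.ko.ˌfi.ˌgi:t.

primary 1, secondary 3, 4, 5, 6, 8, 9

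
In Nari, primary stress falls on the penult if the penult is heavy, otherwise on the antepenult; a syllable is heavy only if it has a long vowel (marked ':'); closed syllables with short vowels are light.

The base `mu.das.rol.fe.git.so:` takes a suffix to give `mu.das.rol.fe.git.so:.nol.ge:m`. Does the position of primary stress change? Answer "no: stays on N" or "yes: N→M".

yes: 4→6

Base `mu.das.rol.fe.git.so:` (6 syllables):
  Weights: 4 fe L, 5 git L, 6 so: H.
  The penult (syllable 5, git) is light, so stress falls on the antepenult (syllable 4, fe).
  → primary stress on syllable 4.
Suffixed `mu.das.rol.fe.git.so:.nol.ge:m` (8 syllables):
  Weights: 6 so: H, 7 nol L, 8 ge:m H.
  The penult (syllable 7, nol) is light, so stress falls on the antepenult (syllable 6, so:).
  → primary stress on syllable 6.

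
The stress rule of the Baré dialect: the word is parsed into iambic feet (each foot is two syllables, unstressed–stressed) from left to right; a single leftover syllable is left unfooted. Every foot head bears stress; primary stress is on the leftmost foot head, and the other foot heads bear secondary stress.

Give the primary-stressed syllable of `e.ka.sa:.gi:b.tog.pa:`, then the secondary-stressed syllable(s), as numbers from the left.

primary 2, secondary 4, 6

Parse left to right into iambic (σˈσ) feet: (e.ˈka) (sa:.ˈgi:b) (tog.ˈpa:).
Foot heads (stressed positions): 2, 4, 6.
End Rule Leftmost: primary stress on the leftmost head = syllable 2.
Secondary stress on 4, 6: e.ˈka.sa:.ˌgi:b.tog.ˌpa:.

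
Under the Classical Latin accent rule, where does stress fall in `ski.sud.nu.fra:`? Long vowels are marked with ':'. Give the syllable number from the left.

Classical Latin: stress the penult if heavy (long vowel or closed), else the antepenult.
Weights: 2 sud H, 3 nu L, 4 fra: H.
The penult (syllable 3, nu) is light, so stress falls on the antepenult (syllable 2, sud).
Stress on syllable 2: ski.ˈsud.nu.fra:.

2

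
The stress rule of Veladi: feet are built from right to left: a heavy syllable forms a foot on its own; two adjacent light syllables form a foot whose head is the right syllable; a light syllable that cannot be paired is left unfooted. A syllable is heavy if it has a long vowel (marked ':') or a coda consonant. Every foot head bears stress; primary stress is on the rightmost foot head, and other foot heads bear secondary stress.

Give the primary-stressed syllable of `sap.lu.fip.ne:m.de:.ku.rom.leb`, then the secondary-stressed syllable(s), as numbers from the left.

Weights: 1 sap H, 2 lu L, 3 fip H, 4 ne:m H, 5 de: H, 6 ku L, 7 rom H, 8 leb H.
Parse right to left (heavy = foot alone; LL = one foot; stranded L unfooted): (ˈsap) lu (ˈfip) (ˈne:m) (ˈde:) ku (ˈrom) (ˈleb).
Foot heads: 1, 3, 4, 5, 7, 8.
Primary stress on the rightmost head = syllable 8.
Secondary stress on 1, 3, 4, 5, 7: ˌsap.lu.ˌfip.ˌne:m.ˌde:.ku.ˌrom.ˈleb.

primary 8, secondary 1, 3, 4, 5, 7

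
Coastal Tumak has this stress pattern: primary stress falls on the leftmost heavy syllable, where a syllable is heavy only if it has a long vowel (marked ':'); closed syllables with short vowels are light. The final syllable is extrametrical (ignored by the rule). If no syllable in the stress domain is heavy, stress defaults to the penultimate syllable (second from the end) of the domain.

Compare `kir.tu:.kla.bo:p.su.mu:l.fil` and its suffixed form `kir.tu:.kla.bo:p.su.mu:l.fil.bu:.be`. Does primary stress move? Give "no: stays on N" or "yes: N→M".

no: stays on 2

Base `kir.tu:.kla.bo:p.su.mu:l.fil` (7 syllables):
  The final syllable (7, fil) is extrametrical; the stress domain is syllables 1–6.
  Weights: 1 kir L, 2 tu: H, 3 kla L, 4 bo:p H, 5 su L, 6 mu:l H.
  Heavy syllables in the domain: 2, 4, 6. The leftmost is syllable 2 (tu:).
  → primary stress on syllable 2.
Suffixed `kir.tu:.kla.bo:p.su.mu:l.fil.bu:.be` (9 syllables):
  The final syllable (9, be) is extrametrical; the stress domain is syllables 1–8.
  Weights: 1 kir L, 2 tu: H, 3 kla L, 4 bo:p H, 5 su L, 6 mu:l H, 7 fil L, 8 bu: H.
  Heavy syllables in the domain: 2, 4, 6, 8. The leftmost is syllable 2 (tu:).
  → primary stress on syllable 2.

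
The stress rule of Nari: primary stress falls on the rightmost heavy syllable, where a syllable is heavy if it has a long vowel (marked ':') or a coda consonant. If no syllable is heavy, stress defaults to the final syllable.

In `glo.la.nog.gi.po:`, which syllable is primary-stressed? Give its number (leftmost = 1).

Weights: 1 glo L, 2 la L, 3 nog H, 4 gi L, 5 po: H.
Heavy syllables in the domain: 3, 5. The rightmost is syllable 5 (po:).
Primary stress: syllable 5 → glo.la.nog.gi.ˈpo:.

5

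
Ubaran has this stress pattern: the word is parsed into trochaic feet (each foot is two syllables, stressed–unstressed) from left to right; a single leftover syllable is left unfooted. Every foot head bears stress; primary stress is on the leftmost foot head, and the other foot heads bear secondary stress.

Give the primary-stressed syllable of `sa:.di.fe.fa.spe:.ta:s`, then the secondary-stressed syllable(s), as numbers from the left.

primary 1, secondary 3, 5

Parse left to right into trochaic (ˈσσ) feet: (ˈsa:.di) (ˈfe.fa) (ˈspe:.ta:s).
Foot heads (stressed positions): 1, 3, 5.
End Rule Leftmost: primary stress on the leftmost head = syllable 1.
Secondary stress on 3, 5: ˈsa:.di.ˌfe.fa.ˌspe:.ta:s.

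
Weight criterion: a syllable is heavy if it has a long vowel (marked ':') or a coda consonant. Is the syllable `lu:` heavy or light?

`lu:`: long vowel, open (no coda). Long vowel → heavy.

heavy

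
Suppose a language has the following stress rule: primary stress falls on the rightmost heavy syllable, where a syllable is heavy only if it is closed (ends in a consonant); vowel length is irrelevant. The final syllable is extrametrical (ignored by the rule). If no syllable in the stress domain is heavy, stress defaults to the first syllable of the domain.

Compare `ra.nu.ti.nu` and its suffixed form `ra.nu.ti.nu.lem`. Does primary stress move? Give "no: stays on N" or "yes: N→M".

no: stays on 1

Base `ra.nu.ti.nu` (4 syllables):
  The final syllable (4, nu) is extrametrical; the stress domain is syllables 1–3.
  Weights: 1 ra L, 2 nu L, 3 ti L.
  No heavy syllable in the domain; default to the first syllable of the domain = syllable 1.
  → primary stress on syllable 1.
Suffixed `ra.nu.ti.nu.lem` (5 syllables):
  The final syllable (5, lem) is extrametrical; the stress domain is syllables 1–4.
  Weights: 1 ra L, 2 nu L, 3 ti L, 4 nu L.
  No heavy syllable in the domain; default to the first syllable of the domain = syllable 1.
  → primary stress on syllable 1.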